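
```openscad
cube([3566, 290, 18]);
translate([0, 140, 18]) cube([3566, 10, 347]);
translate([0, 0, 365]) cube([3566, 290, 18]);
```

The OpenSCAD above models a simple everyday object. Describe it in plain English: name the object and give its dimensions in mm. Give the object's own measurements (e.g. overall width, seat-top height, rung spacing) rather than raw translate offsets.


An I-beam lying along x, 3566 mm long. Overall section height 383 mm. Two flanges 290 mm wide (y) and 18 mm thick, one on the floor and one at the top; a web 10 mm thick runs between them, centred on the flange width.


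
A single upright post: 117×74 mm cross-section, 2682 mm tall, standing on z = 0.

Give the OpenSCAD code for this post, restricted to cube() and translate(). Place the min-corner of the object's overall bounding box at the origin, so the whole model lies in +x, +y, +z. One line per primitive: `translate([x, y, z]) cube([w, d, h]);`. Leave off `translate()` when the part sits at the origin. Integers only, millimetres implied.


cube([117, 74, 2682]);


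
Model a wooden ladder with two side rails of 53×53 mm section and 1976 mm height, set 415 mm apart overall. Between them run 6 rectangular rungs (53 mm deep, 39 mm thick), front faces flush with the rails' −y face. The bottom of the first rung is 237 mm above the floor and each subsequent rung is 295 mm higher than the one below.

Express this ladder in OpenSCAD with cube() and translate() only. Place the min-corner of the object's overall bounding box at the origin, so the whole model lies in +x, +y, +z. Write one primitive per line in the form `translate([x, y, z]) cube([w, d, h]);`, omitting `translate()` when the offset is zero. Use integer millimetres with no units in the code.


cube([53, 53, 1976]);
translate([362, 0, 0]) cube([53, 53, 1976]);
translate([53, 0, 237]) cube([309, 53, 39]);
translate([53, 0, 532]) cube([309, 53, 39]);
translate([53, 0, 827]) cube([309, 53, 39]);
translate([53, 0, 1122]) cube([309, 53, 39]);
translate([53, 0, 1417]) cube([309, 53, 39]);
translate([53, 0, 1712]) cube([309, 53, 39]);


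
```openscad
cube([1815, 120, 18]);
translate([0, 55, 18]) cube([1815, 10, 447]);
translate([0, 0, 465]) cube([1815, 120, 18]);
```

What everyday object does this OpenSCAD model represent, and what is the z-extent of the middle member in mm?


An I-beam. The web height is 447 mm.

Two wide flanges with a thin centred web — an I-beam. Overall 483 mm minus two 18 mm flanges gives a web of 483 − 2·18 = 447 mm.


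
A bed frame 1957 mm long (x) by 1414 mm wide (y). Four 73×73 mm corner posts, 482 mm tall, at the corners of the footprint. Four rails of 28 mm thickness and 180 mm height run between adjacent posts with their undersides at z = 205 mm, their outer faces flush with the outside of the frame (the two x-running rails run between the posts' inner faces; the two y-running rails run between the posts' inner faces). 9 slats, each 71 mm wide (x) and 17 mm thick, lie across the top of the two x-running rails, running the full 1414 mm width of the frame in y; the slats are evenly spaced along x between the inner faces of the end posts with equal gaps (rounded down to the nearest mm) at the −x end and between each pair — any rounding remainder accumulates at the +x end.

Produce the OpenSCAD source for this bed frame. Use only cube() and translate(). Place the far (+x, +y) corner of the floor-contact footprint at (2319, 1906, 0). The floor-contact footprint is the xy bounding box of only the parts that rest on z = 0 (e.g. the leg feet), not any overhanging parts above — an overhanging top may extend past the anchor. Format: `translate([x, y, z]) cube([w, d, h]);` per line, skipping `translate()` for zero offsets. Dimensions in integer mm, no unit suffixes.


// slat z = rail_z + rail_h = 205 + 180 = 385
// slat gap = ⌊(1811 − 9·71) / 10⌋ = 117
translate([362, 492, 0]) cube([73, 73, 482]);
translate([362, 1833, 0]) cube([73, 73, 482]);
translate([2246, 492, 0]) cube([73, 73, 482]);
translate([2246, 1833, 0]) cube([73, 73, 482]);
translate([435, 492, 205]) cube([1811, 28, 180]);
translate([435, 1878, 205]) cube([1811, 28, 180]);
translate([362, 565, 205]) cube([28, 1268, 180]);
translate([2291, 565, 205]) cube([28, 1268, 180]);
translate([552, 492, 385]) cube([71, 1414, 17]);
translate([740, 492, 385]) cube([71, 1414, 17]);
translate([928, 492, 385]) cube([71, 1414, 17]);
translate([1116, 492, 385]) cube([71, 1414, 17]);
translate([1304, 492, 385]) cube([71, 1414, 17]);
translate([1492, 492, 385]) cube([71, 1414, 17]);
translate([1680, 492, 385]) cube([71, 1414, 17]);
translate([1868, 492, 385]) cube([71, 1414, 17]);
translate([2056, 492, 385]) cube([71, 1414, 17]);


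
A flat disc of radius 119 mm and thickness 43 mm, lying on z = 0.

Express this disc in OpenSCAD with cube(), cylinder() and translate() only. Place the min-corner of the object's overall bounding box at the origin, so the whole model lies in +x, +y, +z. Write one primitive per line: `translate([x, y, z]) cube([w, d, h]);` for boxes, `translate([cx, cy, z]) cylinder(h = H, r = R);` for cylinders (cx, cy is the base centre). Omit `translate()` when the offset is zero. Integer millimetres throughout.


translate([119, 119, 0]) cylinder(h = 43, r = 119);


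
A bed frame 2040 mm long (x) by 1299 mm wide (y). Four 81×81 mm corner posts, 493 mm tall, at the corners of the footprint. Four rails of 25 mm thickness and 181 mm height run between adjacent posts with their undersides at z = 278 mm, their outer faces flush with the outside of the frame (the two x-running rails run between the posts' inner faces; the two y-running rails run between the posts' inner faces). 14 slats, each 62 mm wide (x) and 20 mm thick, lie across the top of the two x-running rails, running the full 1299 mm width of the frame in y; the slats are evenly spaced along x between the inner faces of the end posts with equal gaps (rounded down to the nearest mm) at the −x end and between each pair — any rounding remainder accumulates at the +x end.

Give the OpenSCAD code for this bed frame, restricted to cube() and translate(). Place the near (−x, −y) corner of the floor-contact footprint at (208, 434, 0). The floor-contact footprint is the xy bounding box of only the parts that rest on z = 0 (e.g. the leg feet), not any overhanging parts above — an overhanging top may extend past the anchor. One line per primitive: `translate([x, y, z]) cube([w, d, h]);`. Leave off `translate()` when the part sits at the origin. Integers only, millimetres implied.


translate([208, 434, 0]) cube([81, 81, 493]);
translate([208, 1652, 0]) cube([81, 81, 493]);
translate([2167, 434, 0]) cube([81, 81, 493]);
translate([2167, 1652, 0]) cube([81, 81, 493]);
translate([289, 434, 278]) cube([1878, 25, 181]);
translate([289, 1708, 278]) cube([1878, 25, 181]);
translate([208, 515, 278]) cube([25, 1137, 181]);
translate([2223, 515, 278]) cube([25, 1137, 181]);
translate([356, 434, 459]) cube([62, 1299, 20]);
translate([485, 434, 459]) cube([62, 1299, 20]);
translate([614, 434, 459]) cube([62, 1299, 20]);
translate([743, 434, 459]) cube([62, 1299, 20]);
translate([872, 434, 459]) cube([62, 1299, 20]);
translate([1001, 434, 459]) cube([62, 1299, 20]);
translate([1130, 434, 459]) cube([62, 1299, 20]);
translate([1259, 434, 459]) cube([62, 1299, 20]);
translate([1388, 434, 459]) cube([62, 1299, 20]);
translate([1517, 434, 459]) cube([62, 1299, 20]);
translate([1646, 434, 459]) cube([62, 1299, 20]);
translate([1775, 434, 459]) cube([62, 1299, 20]);
translate([1904, 434, 459]) cube([62, 1299, 20]);
translate([2033, 434, 459]) cube([62, 1299, 20]);


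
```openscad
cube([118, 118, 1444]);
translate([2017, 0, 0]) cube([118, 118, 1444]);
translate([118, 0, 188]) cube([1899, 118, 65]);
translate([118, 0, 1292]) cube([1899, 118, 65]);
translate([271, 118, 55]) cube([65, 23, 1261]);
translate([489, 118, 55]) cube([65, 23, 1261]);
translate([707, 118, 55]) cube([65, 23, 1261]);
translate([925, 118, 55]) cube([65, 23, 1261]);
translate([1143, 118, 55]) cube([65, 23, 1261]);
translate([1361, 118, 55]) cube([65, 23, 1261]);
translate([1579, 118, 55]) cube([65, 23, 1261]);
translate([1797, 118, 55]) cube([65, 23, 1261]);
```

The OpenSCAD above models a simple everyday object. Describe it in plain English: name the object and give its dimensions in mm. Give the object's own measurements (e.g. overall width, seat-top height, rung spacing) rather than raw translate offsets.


A fence section. Two 118×118 mm posts, 1444 mm tall, stand on the floor with a clear span of 1899 mm between their inner faces. Two horizontal rails of 118×65 mm section span the gap between the posts with their undersides at z = 188 mm and z = 1292 mm, flush with the posts' −y face. 8 pickets, each 65 mm wide, 23 mm thick and 1261 mm tall, are fixed to the +y face of the rails with their bottoms at z = 55 mm, spaced across the span with a 153 mm gap after the −x post and between neighbouring pickets, with 155 mm left before the +x post.


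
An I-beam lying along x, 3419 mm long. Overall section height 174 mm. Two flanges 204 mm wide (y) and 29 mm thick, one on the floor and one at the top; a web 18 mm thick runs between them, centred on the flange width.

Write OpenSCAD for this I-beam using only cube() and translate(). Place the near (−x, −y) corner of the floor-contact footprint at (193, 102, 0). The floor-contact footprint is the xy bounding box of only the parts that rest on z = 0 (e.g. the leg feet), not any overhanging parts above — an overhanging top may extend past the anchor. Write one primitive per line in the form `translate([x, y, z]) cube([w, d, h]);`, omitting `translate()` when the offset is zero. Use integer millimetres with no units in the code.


translate([193, 102, 0]) cube([3419, 204, 29]);
translate([193, 195, 29]) cube([3419, 18, 116]);
translate([193, 102, 145]) cube([3419, 204, 29]);


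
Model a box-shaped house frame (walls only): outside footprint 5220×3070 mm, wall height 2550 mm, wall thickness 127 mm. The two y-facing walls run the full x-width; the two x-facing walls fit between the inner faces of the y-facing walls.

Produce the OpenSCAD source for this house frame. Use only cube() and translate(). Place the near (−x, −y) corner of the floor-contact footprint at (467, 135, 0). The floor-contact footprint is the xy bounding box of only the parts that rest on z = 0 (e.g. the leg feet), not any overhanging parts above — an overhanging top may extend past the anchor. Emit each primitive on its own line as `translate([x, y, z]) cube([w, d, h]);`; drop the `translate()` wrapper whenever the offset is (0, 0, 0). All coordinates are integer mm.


translate([467, 135, 0]) cube([5220, 127, 2550]);
translate([467, 3078, 0]) cube([5220, 127, 2550]);
translate([467, 262, 0]) cube([127, 2816, 2550]);
translate([5560, 262, 0]) cube([127, 2816, 2550]);


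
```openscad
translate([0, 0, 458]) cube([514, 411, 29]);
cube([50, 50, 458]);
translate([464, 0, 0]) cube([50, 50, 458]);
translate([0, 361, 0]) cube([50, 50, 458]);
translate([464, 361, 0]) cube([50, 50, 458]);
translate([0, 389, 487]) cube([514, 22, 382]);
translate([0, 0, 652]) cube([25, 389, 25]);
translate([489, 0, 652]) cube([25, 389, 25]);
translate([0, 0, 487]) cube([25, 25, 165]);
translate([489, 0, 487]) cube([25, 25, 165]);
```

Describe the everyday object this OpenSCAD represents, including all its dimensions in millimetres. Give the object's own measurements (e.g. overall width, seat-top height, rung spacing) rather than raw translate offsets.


A chair. The seat is a 514×411×29 mm slab with its top at z = 487 mm, on four 50×50 mm corner legs (flush with the seat edges, standing on z = 0). A flat backrest 22 mm thick, 382 mm tall, spans the full seat width and rises from the seat top along its +y edge, rear face flush with the rear of the seat. Two armrests of 25×25 mm section run along each side from the seat's front edge to the front of the backrest, top faces 190 mm above the seat top and outer faces flush with the seat's x-edges; a 25×25 mm post under the front of each armrest stands on the seat at the front corner.


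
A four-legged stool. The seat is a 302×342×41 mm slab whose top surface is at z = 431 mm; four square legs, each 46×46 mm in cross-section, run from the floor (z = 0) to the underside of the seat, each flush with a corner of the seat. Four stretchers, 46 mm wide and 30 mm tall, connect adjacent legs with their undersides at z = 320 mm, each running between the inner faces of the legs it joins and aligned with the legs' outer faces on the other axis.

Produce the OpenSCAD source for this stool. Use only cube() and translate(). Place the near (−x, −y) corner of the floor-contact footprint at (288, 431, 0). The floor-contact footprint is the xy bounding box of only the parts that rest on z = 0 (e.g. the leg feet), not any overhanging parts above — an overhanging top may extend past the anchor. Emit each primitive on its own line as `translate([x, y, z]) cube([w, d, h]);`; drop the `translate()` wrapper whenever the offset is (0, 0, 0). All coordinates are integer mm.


// leg_h = 431 - 41 = 390
// stretcher span = 302 - 2*46 = 210
translate([288, 431, 390]) cube([302, 342, 41]);
translate([288, 431, 0]) cube([46, 46, 390]);
translate([544, 431, 0]) cube([46, 46, 390]);
translate([288, 727, 0]) cube([46, 46, 390]);
translate([544, 727, 0]) cube([46, 46, 390]);
translate([334, 431, 320]) cube([210, 46, 30]);
translate([334, 727, 320]) cube([210, 46, 30]);
translate([288, 477, 320]) cube([46, 250, 30]);
translate([544, 477, 320]) cube([46, 250, 30]);


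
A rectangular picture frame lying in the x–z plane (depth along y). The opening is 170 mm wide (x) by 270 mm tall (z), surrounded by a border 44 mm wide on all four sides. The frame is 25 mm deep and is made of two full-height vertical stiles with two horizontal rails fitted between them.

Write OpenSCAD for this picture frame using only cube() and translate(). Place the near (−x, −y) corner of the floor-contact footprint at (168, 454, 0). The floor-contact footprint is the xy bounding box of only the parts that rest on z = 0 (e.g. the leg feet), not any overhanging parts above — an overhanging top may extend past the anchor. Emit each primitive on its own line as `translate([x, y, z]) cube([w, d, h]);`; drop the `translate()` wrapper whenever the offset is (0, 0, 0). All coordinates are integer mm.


translate([168, 454, 0]) cube([44, 25, 358]);
translate([382, 454, 0]) cube([44, 25, 358]);
translate([212, 454, 0]) cube([170, 25, 44]);
translate([212, 454, 314]) cube([170, 25, 44]);


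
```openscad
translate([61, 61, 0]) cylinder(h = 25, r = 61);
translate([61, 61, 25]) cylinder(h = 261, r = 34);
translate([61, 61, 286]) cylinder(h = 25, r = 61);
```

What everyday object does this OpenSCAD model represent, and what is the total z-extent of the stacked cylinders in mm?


A spool. The overall height is 311 mm.

Three coaxial cylinders, large–small–large — a spool. Two 25 mm flanges and a 261 mm core give 25 + 261 + 25 = 311 mm.


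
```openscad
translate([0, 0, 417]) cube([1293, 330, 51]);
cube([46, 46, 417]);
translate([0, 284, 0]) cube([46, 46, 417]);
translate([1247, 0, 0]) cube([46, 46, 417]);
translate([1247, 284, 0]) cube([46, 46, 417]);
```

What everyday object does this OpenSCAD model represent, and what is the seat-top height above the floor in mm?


A bench. The seat-top height is 468 mm.

A long slab on four corner posts — a bench. The slab sits at z = 417 with thickness 51, so the top is 417 + 51 = 468 mm.


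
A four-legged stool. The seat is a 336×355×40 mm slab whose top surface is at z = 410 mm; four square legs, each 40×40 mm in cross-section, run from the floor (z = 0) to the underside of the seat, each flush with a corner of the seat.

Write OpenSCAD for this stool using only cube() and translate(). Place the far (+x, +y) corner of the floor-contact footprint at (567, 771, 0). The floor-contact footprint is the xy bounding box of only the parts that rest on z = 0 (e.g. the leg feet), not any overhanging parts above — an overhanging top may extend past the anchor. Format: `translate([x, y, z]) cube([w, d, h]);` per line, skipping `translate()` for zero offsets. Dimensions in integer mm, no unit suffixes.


// leg_h = 410 - 40 = 370
translate([231, 416, 370]) cube([336, 355, 40]);
translate([231, 416, 0]) cube([40, 40, 370]);
translate([527, 416, 0]) cube([40, 40, 370]);
translate([231, 731, 0]) cube([40, 40, 370]);
translate([527, 731, 0]) cube([40, 40, 370]);


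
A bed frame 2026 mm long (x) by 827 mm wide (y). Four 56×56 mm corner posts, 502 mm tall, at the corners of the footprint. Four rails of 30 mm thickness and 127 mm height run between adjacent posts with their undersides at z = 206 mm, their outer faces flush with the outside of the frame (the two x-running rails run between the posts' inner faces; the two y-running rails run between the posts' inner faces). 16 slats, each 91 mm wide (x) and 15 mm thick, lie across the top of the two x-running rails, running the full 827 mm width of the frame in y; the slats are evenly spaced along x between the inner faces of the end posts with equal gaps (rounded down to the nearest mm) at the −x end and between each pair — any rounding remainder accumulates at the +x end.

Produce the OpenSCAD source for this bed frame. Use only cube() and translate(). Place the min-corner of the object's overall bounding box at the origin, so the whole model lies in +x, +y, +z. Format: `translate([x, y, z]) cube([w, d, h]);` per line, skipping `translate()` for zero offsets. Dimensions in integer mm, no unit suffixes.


cube([56, 56, 502]);
translate([0, 771, 0]) cube([56, 56, 502]);
translate([1970, 0, 0]) cube([56, 56, 502]);
translate([1970, 771, 0]) cube([56, 56, 502]);
translate([56, 0, 206]) cube([1914, 30, 127]);
translate([56, 797, 206]) cube([1914, 30, 127]);
translate([0, 56, 206]) cube([30, 715, 127]);
translate([1996, 56, 206]) cube([30, 715, 127]);
translate([82, 0, 333]) cube([91, 827, 15]);
translate([199, 0, 333]) cube([91, 827, 15]);
translate([316, 0, 333]) cube([91, 827, 15]);
translate([433, 0, 333]) cube([91, 827, 15]);
translate([550, 0, 333]) cube([91, 827, 15]);
translate([667, 0, 333]) cube([91, 827, 15]);
translate([784, 0, 333]) cube([91, 827, 15]);
translate([901, 0, 333]) cube([91, 827, 15]);
translate([1018, 0, 333]) cube([91, 827, 15]);
translate([1135, 0, 333]) cube([91, 827, 15]);
translate([1252, 0, 333]) cube([91, 827, 15]);
translate([1369, 0, 333]) cube([91, 827, 15]);
translate([1486, 0, 333]) cube([91, 827, 15]);
translate([1603, 0, 333]) cube([91, 827, 15]);
translate([1720, 0, 333]) cube([91, 827, 15]);
translate([1837, 0, 333]) cube([91, 827, 15]);


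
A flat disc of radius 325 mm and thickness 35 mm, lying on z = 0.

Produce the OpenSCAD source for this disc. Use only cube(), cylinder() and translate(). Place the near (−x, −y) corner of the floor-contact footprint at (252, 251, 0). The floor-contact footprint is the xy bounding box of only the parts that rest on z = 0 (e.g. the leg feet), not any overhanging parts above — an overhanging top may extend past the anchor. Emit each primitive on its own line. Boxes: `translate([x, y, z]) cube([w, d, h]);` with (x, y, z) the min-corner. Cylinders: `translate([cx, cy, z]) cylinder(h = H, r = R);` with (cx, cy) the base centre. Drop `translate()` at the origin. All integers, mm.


translate([577, 576, 0]) cylinder(h = 35, r = 325);


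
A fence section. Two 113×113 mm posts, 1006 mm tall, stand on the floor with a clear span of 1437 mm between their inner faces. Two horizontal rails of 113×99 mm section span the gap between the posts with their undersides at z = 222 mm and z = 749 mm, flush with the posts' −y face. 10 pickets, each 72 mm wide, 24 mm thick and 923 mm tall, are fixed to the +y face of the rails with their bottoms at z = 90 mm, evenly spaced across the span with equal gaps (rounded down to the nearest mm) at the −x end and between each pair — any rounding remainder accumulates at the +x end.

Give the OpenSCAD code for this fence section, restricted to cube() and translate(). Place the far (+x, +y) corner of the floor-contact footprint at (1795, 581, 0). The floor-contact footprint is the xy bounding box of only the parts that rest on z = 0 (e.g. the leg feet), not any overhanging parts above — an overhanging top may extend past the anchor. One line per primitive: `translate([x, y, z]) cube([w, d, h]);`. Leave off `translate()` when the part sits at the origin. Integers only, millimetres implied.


translate([132, 468, 0]) cube([113, 113, 1006]);
translate([1682, 468, 0]) cube([113, 113, 1006]);
translate([245, 468, 222]) cube([1437, 113, 99]);
translate([245, 468, 749]) cube([1437, 113, 99]);
translate([310, 581, 90]) cube([72, 24, 923]);
translate([447, 581, 90]) cube([72, 24, 923]);
translate([584, 581, 90]) cube([72, 24, 923]);
translate([721, 581, 90]) cube([72, 24, 923]);
translate([858, 581, 90]) cube([72, 24, 923]);
translate([995, 581, 90]) cube([72, 24, 923]);
translate([1132, 581, 90]) cube([72, 24, 923]);
translate([1269, 581, 90]) cube([72, 24, 923]);
translate([1406, 581, 90]) cube([72, 24, 923]);
translate([1543, 581, 90]) cube([72, 24, 923]);


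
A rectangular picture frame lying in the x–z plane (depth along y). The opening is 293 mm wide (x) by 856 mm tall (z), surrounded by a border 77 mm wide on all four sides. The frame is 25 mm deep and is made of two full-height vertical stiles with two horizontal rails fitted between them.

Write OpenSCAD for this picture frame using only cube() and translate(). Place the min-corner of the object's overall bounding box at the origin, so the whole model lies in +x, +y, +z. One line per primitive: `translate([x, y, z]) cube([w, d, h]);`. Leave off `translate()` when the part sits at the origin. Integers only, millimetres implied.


cube([77, 25, 1010]);
translate([370, 0, 0]) cube([77, 25, 1010]);
translate([77, 0, 0]) cube([293, 25, 77]);
translate([77, 0, 933]) cube([293, 25, 77]);


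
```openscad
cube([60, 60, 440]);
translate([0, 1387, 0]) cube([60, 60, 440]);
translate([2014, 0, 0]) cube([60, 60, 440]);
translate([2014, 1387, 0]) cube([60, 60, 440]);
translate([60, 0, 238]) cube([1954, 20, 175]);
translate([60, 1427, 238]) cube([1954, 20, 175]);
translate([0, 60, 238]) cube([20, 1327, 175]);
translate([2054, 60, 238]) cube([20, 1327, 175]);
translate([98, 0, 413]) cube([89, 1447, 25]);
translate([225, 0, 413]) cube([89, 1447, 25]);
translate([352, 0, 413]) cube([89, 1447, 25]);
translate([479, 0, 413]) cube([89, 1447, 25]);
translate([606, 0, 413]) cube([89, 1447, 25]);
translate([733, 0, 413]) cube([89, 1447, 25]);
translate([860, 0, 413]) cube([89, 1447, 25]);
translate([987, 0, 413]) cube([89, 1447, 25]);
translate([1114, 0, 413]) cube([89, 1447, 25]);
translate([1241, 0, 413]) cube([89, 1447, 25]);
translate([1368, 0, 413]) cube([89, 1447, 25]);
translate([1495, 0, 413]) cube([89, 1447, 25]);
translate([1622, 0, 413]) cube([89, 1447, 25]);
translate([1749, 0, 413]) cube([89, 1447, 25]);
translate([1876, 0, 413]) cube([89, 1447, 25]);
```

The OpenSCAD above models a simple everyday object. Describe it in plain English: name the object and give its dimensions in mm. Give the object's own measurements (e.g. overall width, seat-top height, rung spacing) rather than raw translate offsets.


A bed frame 2074 mm long (x) by 1447 mm wide (y). Four 60×60 mm corner posts, 440 mm tall, at the corners of the footprint. Four rails of 20 mm thickness and 175 mm height run between adjacent posts with their undersides at z = 238 mm, their outer faces flush with the outside of the frame (the two x-running rails run between the posts' inner faces; the two y-running rails run between the posts' inner faces). 15 slats, each 89 mm wide (x) and 25 mm thick, lie across the top of the two x-running rails, running the full 1447 mm width of the frame in y; along x they sit between the end posts with a 38 mm gap after the −x posts and between neighbouring slats, leaving 49 mm before the +x posts.


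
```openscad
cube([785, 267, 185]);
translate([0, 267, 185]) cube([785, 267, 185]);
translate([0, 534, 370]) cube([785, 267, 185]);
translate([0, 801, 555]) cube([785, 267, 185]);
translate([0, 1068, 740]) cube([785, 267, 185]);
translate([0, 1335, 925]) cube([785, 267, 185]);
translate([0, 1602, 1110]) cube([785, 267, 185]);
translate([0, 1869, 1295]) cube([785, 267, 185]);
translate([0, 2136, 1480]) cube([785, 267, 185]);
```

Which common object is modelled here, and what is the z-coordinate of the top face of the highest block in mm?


A staircase. The total rise is 1665 mm.

9 identical blocks, each offset up and back from the previous — a staircase. Each step is 185 mm tall and there are 9 of them, so the total rise is 9 × 185 = 1665 mm.


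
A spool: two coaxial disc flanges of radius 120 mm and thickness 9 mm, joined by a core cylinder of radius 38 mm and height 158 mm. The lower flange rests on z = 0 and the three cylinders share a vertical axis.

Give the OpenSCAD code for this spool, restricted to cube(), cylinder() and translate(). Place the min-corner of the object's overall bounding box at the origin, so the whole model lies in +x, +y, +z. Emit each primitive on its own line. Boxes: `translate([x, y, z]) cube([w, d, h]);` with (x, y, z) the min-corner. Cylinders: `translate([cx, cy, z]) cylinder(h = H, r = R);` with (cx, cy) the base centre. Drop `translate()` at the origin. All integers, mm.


translate([120, 120, 0]) cylinder(h = 9, r = 120);
translate([120, 120, 9]) cylinder(h = 158, r = 38);
translate([120, 120, 167]) cylinder(h = 9, r = 120);


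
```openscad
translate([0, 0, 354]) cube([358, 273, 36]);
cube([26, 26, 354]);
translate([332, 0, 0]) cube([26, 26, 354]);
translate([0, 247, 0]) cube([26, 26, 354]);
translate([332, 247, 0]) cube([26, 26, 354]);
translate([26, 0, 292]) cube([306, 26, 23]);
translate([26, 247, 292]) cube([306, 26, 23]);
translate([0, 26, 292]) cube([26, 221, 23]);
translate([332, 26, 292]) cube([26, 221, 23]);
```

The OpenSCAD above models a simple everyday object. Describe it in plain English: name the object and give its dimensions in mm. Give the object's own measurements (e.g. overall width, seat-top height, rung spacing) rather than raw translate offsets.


A four-legged stool. The seat is a 358×273×36 mm slab whose top surface is at z = 390 mm; four square legs, each 26×26 mm in cross-section, run from the floor (z = 0) to the underside of the seat, each flush with a corner of the seat. Four stretchers, 26 mm wide and 23 mm tall, connect adjacent legs with their undersides at z = 292 mm, each running between the inner faces of the legs it joins and aligned with the legs' outer faces on the other axis.


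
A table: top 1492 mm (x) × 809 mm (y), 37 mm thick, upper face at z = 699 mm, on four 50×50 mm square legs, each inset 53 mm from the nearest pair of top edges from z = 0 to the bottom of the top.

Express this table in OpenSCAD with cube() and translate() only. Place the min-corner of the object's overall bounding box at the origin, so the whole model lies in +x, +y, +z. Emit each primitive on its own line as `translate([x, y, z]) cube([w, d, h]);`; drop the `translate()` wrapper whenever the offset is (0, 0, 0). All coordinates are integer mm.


translate([0, 0, 662]) cube([1492, 809, 37]);
translate([53, 53, 0]) cube([50, 50, 662]);
translate([1389, 53, 0]) cube([50, 50, 662]);
translate([53, 706, 0]) cube([50, 50, 662]);
translate([1389, 706, 0]) cube([50, 50, 662]);


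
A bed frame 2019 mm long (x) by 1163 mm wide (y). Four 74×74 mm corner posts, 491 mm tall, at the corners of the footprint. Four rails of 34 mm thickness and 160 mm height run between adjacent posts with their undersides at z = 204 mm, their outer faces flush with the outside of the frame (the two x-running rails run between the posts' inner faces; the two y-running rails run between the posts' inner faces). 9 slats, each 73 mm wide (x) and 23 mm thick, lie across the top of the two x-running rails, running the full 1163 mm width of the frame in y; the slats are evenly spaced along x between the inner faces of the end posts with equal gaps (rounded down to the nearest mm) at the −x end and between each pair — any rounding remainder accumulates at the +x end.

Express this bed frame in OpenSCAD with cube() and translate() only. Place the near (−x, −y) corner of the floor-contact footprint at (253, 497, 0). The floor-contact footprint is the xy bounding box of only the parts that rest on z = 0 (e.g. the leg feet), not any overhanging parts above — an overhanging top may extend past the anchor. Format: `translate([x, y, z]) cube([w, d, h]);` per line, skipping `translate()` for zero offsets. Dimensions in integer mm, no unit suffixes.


translate([253, 497, 0]) cube([74, 74, 491]);
translate([253, 1586, 0]) cube([74, 74, 491]);
translate([2198, 497, 0]) cube([74, 74, 491]);
translate([2198, 1586, 0]) cube([74, 74, 491]);
translate([327, 497, 204]) cube([1871, 34, 160]);
translate([327, 1626, 204]) cube([1871, 34, 160]);
translate([253, 571, 204]) cube([34, 1015, 160]);
translate([2238, 571, 204]) cube([34, 1015, 160]);
translate([448, 497, 364]) cube([73, 1163, 23]);
translate([642, 497, 364]) cube([73, 1163, 23]);
translate([836, 497, 364]) cube([73, 1163, 23]);
translate([1030, 497, 364]) cube([73, 1163, 23]);
translate([1224, 497, 364]) cube([73, 1163, 23]);
translate([1418, 497, 364]) cube([73, 1163, 23]);
translate([1612, 497, 364]) cube([73, 1163, 23]);
translate([1806, 497, 364]) cube([73, 1163, 23]);
translate([2000, 497, 364]) cube([73, 1163, 23]);


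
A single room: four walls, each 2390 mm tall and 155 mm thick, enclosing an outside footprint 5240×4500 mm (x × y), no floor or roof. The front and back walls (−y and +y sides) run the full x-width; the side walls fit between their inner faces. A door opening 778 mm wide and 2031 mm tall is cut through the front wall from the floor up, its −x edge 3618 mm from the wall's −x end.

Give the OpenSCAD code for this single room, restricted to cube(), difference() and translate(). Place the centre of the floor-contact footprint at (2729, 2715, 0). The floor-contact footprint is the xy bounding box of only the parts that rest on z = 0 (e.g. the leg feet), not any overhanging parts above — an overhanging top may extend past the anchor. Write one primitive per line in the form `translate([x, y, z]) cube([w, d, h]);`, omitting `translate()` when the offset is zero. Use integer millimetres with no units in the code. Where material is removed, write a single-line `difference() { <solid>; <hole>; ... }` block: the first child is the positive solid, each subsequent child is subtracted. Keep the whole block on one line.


difference() { translate([109, 465, 0]) cube([5240, 155, 2390]); translate([3727, 465, 0]) cube([778, 155, 2031]); }
translate([109, 4810, 0]) cube([5240, 155, 2390]);
translate([109, 620, 0]) cube([155, 4190, 2390]);
translate([5194, 620, 0]) cube([155, 4190, 2390]);


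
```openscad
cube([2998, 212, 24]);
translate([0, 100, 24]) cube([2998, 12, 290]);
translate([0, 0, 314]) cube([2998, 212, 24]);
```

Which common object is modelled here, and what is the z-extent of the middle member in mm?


An I-beam. The web height is 290 mm.

Two wide flanges with a thin centred web — an I-beam. Overall 338 mm minus two 24 mm flanges gives a web of 338 − 2·24 = 290 mm.


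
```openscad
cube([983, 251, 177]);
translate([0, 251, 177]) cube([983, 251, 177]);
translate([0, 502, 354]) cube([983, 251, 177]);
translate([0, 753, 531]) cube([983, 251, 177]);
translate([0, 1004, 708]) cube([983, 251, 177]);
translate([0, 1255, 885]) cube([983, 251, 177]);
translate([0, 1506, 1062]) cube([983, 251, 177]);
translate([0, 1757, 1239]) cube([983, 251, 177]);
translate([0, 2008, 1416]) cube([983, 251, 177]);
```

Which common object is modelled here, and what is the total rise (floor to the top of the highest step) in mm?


A staircase. The total rise is 1593 mm.

9 identical blocks, each offset up and back from the previous — a staircase. Each step is 177 mm tall and there are 9 of them, so the total rise is 9 × 177 = 1593 mm.


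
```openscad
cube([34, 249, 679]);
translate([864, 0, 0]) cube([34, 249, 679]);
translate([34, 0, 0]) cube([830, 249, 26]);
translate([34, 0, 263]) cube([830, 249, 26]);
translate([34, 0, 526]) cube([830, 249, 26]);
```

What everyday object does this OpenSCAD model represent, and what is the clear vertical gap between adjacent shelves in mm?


A bookshelf. The clear shelf gap is 237 mm.

Two tall side panels with 3 horizontal boards between them — a bookshelf. The first two shelf undersides are at z = 0 and z = 263; with shelf thickness 26, the clear gap is 263 − 0 − 26 = 237 mm.


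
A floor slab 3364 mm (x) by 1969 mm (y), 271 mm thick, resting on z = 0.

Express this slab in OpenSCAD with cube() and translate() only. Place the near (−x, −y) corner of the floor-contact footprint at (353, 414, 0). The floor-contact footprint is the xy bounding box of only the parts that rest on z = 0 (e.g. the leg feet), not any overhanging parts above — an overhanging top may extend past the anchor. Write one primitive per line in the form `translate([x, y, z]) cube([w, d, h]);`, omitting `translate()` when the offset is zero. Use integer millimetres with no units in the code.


translate([353, 414, 0]) cube([3364, 1969, 271]);


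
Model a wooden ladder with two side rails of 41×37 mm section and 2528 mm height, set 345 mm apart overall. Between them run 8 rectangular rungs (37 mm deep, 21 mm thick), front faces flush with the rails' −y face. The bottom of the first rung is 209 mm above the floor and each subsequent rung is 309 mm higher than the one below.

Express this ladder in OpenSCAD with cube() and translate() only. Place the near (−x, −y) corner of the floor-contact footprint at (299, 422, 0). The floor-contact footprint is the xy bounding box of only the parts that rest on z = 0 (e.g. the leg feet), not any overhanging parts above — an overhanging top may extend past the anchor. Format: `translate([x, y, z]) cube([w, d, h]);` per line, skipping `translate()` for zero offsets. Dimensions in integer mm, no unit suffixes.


translate([299, 422, 0]) cube([41, 37, 2528]);
translate([603, 422, 0]) cube([41, 37, 2528]);
translate([340, 422, 209]) cube([263, 37, 21]);
translate([340, 422, 518]) cube([263, 37, 21]);
translate([340, 422, 827]) cube([263, 37, 21]);
translate([340, 422, 1136]) cube([263, 37, 21]);
translate([340, 422, 1445]) cube([263, 37, 21]);
translate([340, 422, 1754]) cube([263, 37, 21]);
translate([340, 422, 2063]) cube([263, 37, 21]);
translate([340, 422, 2372]) cube([263, 37, 21]);


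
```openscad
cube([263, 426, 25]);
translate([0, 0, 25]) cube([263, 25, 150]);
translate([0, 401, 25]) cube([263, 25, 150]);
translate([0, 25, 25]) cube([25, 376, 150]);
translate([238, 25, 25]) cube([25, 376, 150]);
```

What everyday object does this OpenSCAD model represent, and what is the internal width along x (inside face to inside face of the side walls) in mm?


An open box. The internal width is 213 mm.

A 263×426 base slab with four walls standing on it — an open box. The base is 263 mm wide and the walls are 25 mm thick, so the internal width is 263 − 2 × 25 = 213 mm.


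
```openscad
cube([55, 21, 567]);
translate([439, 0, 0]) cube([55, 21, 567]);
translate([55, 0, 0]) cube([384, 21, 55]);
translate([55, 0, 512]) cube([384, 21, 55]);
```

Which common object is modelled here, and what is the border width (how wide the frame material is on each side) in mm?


A picture frame. The border width is 55 mm.

Four thin pieces enclosing a rectangular opening — a picture frame. The two full-height stiles are 567 mm tall; the top rail sits at z = 512 and is 55 mm tall, so the border above the opening is 567 − 512 = 55 mm, matching the stile x-width.


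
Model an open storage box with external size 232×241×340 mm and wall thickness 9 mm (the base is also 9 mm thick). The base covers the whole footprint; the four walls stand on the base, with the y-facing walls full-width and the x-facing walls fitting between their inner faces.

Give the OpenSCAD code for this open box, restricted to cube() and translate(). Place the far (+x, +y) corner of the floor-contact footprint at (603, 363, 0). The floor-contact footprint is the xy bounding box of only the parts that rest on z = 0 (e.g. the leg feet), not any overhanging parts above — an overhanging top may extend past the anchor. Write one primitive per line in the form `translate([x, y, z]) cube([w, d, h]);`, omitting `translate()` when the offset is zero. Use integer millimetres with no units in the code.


translate([371, 122, 0]) cube([232, 241, 9]);
translate([371, 122, 9]) cube([232, 9, 331]);
translate([371, 354, 9]) cube([232, 9, 331]);
translate([371, 131, 9]) cube([9, 223, 331]);
translate([594, 131, 9]) cube([9, 223, 331]);


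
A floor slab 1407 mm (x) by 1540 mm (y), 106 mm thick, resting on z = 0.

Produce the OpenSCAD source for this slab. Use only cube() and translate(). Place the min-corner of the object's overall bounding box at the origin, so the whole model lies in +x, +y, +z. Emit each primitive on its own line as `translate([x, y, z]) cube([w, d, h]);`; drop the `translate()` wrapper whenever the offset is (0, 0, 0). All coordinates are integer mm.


cube([1407, 1540, 106]);


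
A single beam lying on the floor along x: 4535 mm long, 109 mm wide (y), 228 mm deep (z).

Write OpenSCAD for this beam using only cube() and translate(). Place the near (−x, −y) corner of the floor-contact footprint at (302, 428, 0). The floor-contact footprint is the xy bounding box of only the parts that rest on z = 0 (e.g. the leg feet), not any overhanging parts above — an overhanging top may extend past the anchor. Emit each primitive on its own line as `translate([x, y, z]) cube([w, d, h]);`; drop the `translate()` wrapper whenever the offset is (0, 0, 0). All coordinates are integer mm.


translate([302, 428, 0]) cube([4535, 109, 228]);


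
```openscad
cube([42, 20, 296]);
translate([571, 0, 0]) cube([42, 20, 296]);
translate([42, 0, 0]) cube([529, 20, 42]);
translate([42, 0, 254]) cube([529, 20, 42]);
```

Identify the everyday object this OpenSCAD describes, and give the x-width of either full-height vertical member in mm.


A picture frame. The border width is 42 mm.

Four thin pieces enclosing a rectangular opening — a picture frame. The two full-height stiles are 296 mm tall; the top rail sits at z = 254 and is 42 mm tall, so the border above the opening is 296 − 254 = 42 mm, matching the stile x-width.


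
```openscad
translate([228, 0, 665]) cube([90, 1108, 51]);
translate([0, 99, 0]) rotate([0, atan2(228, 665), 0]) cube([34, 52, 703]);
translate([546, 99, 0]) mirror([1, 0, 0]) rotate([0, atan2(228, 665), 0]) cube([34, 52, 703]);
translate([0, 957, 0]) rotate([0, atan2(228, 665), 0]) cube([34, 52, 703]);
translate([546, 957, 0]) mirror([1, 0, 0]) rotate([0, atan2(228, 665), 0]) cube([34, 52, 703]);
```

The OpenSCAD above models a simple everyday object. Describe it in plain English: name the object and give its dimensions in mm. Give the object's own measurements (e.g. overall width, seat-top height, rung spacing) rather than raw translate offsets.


A sawhorse. A 90×1108×51 mm beam (x, y, z) sits on two A-frame leg pairs. Each pair is two raked legs of 34×52 mm section (52 mm along y) splaying symmetrically in x. Each leg rises 665 mm vertically over 228 mm of horizontal reach and is 703 mm long along its own axis. Every leg's outer bottom edge rests on the floor and its outer top edge meets a bottom edge of the beam — the left legs (tilting toward +x) meet the beam's −x bottom edge, the right legs (their mirror images, tilting toward −x) meet its +x bottom edge — so the leg tops tuck under the beam, the beam's underside is 665 mm above the floor, and the feet are 546 mm apart outside-to-outside with the beam centred between them. The two leg pairs are set in 99 mm from either end of the beam.


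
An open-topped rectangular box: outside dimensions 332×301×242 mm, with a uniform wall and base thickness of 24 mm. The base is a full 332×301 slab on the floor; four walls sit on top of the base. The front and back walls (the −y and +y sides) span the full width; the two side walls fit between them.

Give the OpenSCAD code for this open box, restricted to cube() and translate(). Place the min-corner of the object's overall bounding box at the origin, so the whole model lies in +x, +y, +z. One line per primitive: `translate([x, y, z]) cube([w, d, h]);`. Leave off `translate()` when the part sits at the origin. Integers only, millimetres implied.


cube([332, 301, 24]);
translate([0, 0, 24]) cube([332, 24, 218]);
translate([0, 277, 24]) cube([332, 24, 218]);
translate([0, 24, 24]) cube([24, 253, 218]);
translate([308, 24, 24]) cube([24, 253, 218]);
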